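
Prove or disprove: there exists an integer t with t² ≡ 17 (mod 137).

Take t = 47. Then 47² = 2209 = 16·137 + 17, so 47² ≡ 17 (mod 137).

t = 47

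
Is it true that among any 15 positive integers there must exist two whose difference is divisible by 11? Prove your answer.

Yes, this is always true.

Partition the integers by their residue mod 11; there are 11 classes.
Since 15 > 11, two of the 15 integers must share a residue class by the pigeonhole principle; call them a and b.
Equal remainders mean a − b ≡ 0 (mod 11), so 11 divides their difference.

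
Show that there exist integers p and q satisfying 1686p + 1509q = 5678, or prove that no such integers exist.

There are no such integers.

gcd(1686, 1509) = 3, so every integer of the form 1686p + 1509q is a multiple of 3.
But 5678 = 3·1892 + 2, so 3 ∤ 5678.
Therefore 1686p + 1509q = 5678 has no solution in integers.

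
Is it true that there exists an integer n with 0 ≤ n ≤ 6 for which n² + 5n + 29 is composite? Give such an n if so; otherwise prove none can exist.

At n = 1: 1² + 5·1 + 29 = 35 = 5·7, which is composite.

n = 1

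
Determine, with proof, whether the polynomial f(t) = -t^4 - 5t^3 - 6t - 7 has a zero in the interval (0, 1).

f has no root in that interval.

f(0) = -7 and f(1) = -19, both negative, so a sign-change argument is unavailable; we show f keeps this sign on the whole interval.
Every nonzero coefficient of f(t) = -t^4 - 5t^3 - 6t - 7 is negative; for t > 0 each term then has that sign, and the constant term -7 is strictly negative.
Therefore f(t) < 0 throughout (0, 1), and f has no zero there.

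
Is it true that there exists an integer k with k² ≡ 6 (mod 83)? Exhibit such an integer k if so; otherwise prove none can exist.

No, no such integer exists.

Apply Euler's criterion with the prime 83: 6 is a quadratic residue iff 6^41 ≡ 1 (mod 83), and a non-residue iff it is ≡ −1.
Squaring successively (mod 83): 6^2 = 36 ≡ 36; 6^4 ≡ 36² = 1296 ≡ 51; 6^8 ≡ 51² = 2601 ≡ 28; 6^16 ≡ 28² = 784 ≡ 37; 6^32 ≡ 37² = 1369 ≡ 41.
Since 41 = 32 + 8 + 1, 6^41 ≡ 41 · 28 · 6; multiplying out mod 83: 41·28 = 1148 ≡ 69, then 69·6 = 414 ≡ 82. Thus 6^41 ≡ 82 ≡ −1 (mod 83).
By Euler's criterion 6 is a quadratic non-residue mod 83: no k satisfies k² ≡ 6 (mod 83).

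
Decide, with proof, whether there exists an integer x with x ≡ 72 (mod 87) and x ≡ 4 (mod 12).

No such integer exists.

Reduce both congruences modulo 3, which divides 87 and 12: they say x ≡ 72 (mod 3) and x ≡ 4 (mod 3).
These are incompatible: 72 − 4 = 68 is not divisible by 3.
So no integer satisfies both congruences.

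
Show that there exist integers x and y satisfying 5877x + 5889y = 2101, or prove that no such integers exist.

No, no such integers exist.

Both 5877 and 5889 are divisible by gcd(5877, 5889) = 3, hence so is any combination 5877x + 5889y.
However 2101 leaves remainder 1 on division by 3.
So the equation is unsolvable over ℤ.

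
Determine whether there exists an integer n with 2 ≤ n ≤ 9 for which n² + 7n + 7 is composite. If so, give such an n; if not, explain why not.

At n = 7: 7² + 7·7 + 7 = 105 = 3·35, which is composite.

n = 7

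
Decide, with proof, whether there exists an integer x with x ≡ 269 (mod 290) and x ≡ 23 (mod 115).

No such integer exists.

Reduce both congruences modulo 5, which divides 290 and 115: they say x ≡ 269 (mod 5) and x ≡ 23 (mod 5).
But 269 mod 5 = 4 while 23 mod 5 = 3, a contradiction.
Hence the system has no solution.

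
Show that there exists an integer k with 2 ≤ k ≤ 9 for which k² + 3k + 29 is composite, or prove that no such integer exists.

k = 8

At k = 8: 8² + 3·8 + 29 = 117 = 3·39, which is composite.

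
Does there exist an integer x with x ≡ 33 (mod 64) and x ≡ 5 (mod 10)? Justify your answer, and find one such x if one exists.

x = 225

The moduli are not coprime: gcd(64, 10) = 2. Compatibility requires 2 ∣ (5 − 33) = -28, which holds, so solutions exist.
List candidates x ≡ 33 (mod 64): 33, 97, 161, 225. Modulo 10 these are 3, 7, 1, 5; 225 gives 5 as required.
Check: 225 mod 64 = 33, 225 mod 10 = 5. ✓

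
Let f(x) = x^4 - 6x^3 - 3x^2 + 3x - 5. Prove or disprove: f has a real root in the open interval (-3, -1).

Such a root exists.

f(-3) = 202 and f(-1) = -4, which have opposite signs.
As a polynomial, f is continuous on every closed interval.
By the Intermediate Value Theorem, f takes the value 0 somewhere in the open interval.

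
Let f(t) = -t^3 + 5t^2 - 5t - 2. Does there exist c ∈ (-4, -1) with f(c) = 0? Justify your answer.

The endpoint values f(-4) = 162 and f(-1) = 9 are both positive. Claim: f(t) > 0 for every t in (-4, -1).
Substitute t = -1 − u, where 0 < u < 3 on the interval. Expanding, f(-1 − u) = u^3 + 8u^2 + 18u + 9.
The nonzero coefficients here are all positive, so for u > 0 every term is positive (or zero), and the constant term 9 is strictly positive.
Therefore f(t) > 0 throughout (-4, -1), and f has no zero there.

No such root exists.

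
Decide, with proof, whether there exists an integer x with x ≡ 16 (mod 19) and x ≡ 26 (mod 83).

x = 358

The moduli 19 and 83 are coprime, so by the Chinese Remainder Theorem a unique solution modulo 1577 exists.
Write x = 16 + 19t and require 16 + 19t ≡ 26 (mod 83), i.e. 19t ≡ 10 (mod 83).
Note 19·35 = 665 ≡ 1 (mod 83) (as 665 − 1 = 8·83), so 19⁻¹ ≡ 35.
Therefore t ≡ 35·10 = 350 ≡ 18 (mod 83).
Taking t = 18 gives x = 16 + 19·18 = 358.
Check: 358 mod 19 = 16, 358 mod 83 = 26. ✓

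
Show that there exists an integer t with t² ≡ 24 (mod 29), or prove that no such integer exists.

Take t = 16. Then 16² = 256 = 8·29 + 24, so 16² ≡ 24 (mod 29).

t = 16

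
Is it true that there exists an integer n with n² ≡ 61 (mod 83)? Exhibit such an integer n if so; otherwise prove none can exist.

n = 71

n = 71 works: 71² = 5041, and 5041 − 61 = 4980 = 60·83.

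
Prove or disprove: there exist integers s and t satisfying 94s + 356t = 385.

Both 94 and 356 are divisible by gcd(94, 356) = 2, hence so is any combination 94s + 356t.
But 385 = 2·192 + 1, so 2 ∤ 385.
So the equation is unsolvable over ℤ.

No such integers exist.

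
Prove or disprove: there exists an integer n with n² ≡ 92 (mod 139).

139 is prime, so by Euler's criterion 92 is a square mod 139 iff 92^((139−1)/2) = 92^69 ≡ 1 (mod 139).
Repeated squaring mod 139: 92^2 = 8464 ≡ 124; 92^4 ≡ 124² = 15376 ≡ 86; 92^8 ≡ 86² = 7396 ≡ 29; 92^16 ≡ 29² = 841 ≡ 7; 92^32 ≡ 7² = 49 ≡ 49; 92^64 ≡ 49² = 2401 ≡ 38.
Since 69 = 64 + 4 + 1, 92^69 ≡ 38 · 86 · 92; multiplying out mod 139: 38·86 = 3268 ≡ 71, then 71·92 = 6532 ≡ 138. Thus 92^69 ≡ 138 ≡ −1 (mod 139).
The value −1 means 92 is a non-residue modulo 139, so n² ≡ 92 (mod 139) is impossible.

No, no such integer exists.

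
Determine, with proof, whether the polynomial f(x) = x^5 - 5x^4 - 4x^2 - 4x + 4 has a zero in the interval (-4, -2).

f(-4) = -2348 and f(-2) = -116, both negative, so a sign-change argument is unavailable; we show f keeps this sign on the whole interval.
Substitute x = -2 − u, where 0 < u < 2 on the interval. Expanding, f(-2 − u) = -u^5 - 15u^4 - 80u^3 - 204u^2 - 252u - 116.
The nonzero coefficients here are all negative, so for u > 0 every term is negative (or zero), and the constant term -116 is strictly negative.
Therefore f(x) < 0 throughout (-4, -2), and f has no zero there.

No such root exists.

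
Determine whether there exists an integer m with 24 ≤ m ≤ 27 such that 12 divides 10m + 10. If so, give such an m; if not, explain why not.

There is no such integer m in that range.

At m = 24, 10·24 + 10 = 250 ≡ 10 (mod 12), and each step in m adds 10, giving residues 10, 8, 6, 4 for m = 24, 25, 26, 27.
None is 0, so 12 never divides 10m + 10 on this range.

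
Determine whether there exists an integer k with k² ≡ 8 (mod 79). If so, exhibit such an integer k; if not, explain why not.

Take k = 18. Then 18² = 324 = 4·79 + 8, so 18² ≡ 8 (mod 79).

k = 18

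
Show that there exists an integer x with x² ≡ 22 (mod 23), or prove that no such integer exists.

There is no such integer.

23 is prime, so by Euler's criterion 22 is a square mod 23 iff 22^((23−1)/2) = 22^11 ≡ 1 (mod 23).
Repeated squaring mod 23: 22^2 = 484 ≡ 1; 22^4 ≡ 1² = 1 ≡ 1; 22^8 ≡ 1² = 1 ≡ 1.
Since 11 = 8 + 2 + 1, 22^11 ≡ 1 · 1 · 22; multiplying out mod 23: 1·1 = 1 ≡ 1, then 1·22 = 22 ≡ 22. Thus 22^11 ≡ 22 ≡ −1 (mod 23).
The value −1 means 22 is a non-residue modulo 23, so x² ≡ 22 (mod 23) is impossible.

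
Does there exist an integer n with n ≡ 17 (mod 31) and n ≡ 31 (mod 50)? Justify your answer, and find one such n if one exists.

n = 1381

gcd(31, 50) = 1, so the Chinese Remainder Theorem guarantees exactly one residue class mod 1550 satisfying both.
Any solution of the first congruence is n = 17 + 31t; substituting into the second, 31t ≡ 31 − 17 ≡ 14 (mod 50).
Invert 31 mod 50 by the Euclidean algorithm: 50 = 1·31 + 19, 31 = 1·19 + 12, 19 = 1·12 + 7, 12 = 1·7 + 5, 7 = 1·5 + 2, 5 = 2·2 + 1, 2 = 2·1 + 0; back-substituting, 1 = 5 − 2·2 = 5 − 2·(7 − 1·5) = −2·7 + 3·5 = −2·7 + 3·(12 − 1·7) = 3·12 − 5·7 = 3·12 − 5·(19 − 1·12) = −5·19 + 8·12 = −5·19 + 8·(31 − 1·19) = 8·31 − 13·19 = 8·31 − 13·(50 − 1·31) = −13·50 + 21·31. Hence 31·21 ≡ 1, so 31⁻¹ ≡ 21 (mod 50).
Multiplying by 21: t ≡ 21·14 = 294 ≡ 44 (mod 50).
With t = 44: n = 17 + 31·44 = 1381.
Check: 1381 mod 31 = 17, 1381 mod 50 = 31. ✓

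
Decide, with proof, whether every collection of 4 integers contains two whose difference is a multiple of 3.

Each integer lies in one of the 3 residue classes modulo 3.
Since 4 > 3, two of the 4 integers must share a residue class by the pigeonhole principle; call them a and b.
Equal remainders mean a − b ≡ 0 (mod 3), so 3 divides their difference.

Yes.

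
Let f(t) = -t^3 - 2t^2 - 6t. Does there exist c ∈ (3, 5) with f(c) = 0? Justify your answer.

f has no root in that interval.

Evaluate at the endpoints: f(3) = -63, f(5) = -205 — same sign (negative).
f'(t) = -3t^2 - 4t - 6 has discriminant (-4)² − 4·(-3)·(-6) = -56 < 0, so f' has no real roots and is negative for every real t.
Hence f is strictly decreasing on ℝ, and in particular on [3, 5]. A strictly monotone function with same-sign endpoint values stays negative on the whole interval, so f has no zero in (3, 5).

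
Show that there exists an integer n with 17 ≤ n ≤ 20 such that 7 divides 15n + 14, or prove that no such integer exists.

For n = 17, 18, 19, 20 the values of 15n + 14 modulo 7 are 3, 4, 5, 6 respectively.
None is 0, so 7 never divides 15n + 14 on this range.

No such integer n in that range exists.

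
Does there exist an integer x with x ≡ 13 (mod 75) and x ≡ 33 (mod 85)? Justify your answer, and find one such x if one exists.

gcd(75, 85) = 5. A simultaneous solution exists iff 13 ≡ 33 (mod 5); here 13 mod 5 = 3 = 33 mod 5, so it does.
Put x = 13 + 75t, so we need 75t ≡ 20 (mod 85), equivalently (divide by 5) 15t ≡ 4 (mod 17).
To invert 15 modulo 17: 17 = 1·15 + 2, 15 = 7·2 + 1, 2 = 2·1 + 0, and unwinding, 1 = 15 − 7·2 = 15 − 7·(17 − 1·15) = −7·17 + 8·15. Thus 15⁻¹ ≡ 8 (mod 17).
Multiplying by 8: t ≡ 8·4 = 32 ≡ 15 (mod 17).
Then x = 13 + 75·15 = 1138.
Indeed 1138 ≡ 13 (mod 75) and 1138 ≡ 33 (mod 85).

x = 1138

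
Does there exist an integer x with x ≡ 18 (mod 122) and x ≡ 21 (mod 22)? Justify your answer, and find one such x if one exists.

No such integer exists.

Both moduli are multiples of 2 = gcd(122, 22), so any solution would satisfy x ≡ 18 and x ≡ 21 modulo 2 simultaneously.
But 18 mod 2 = 0 while 21 mod 2 = 1, a contradiction.
Hence the system has no solution.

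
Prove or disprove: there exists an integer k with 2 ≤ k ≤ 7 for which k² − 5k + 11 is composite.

At k = 7: 7² − 5·7 + 11 = 25 = 5·5, which is composite.

k = 7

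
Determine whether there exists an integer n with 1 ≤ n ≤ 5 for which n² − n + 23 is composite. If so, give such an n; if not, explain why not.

At n = 2: 2² − 2 + 23 = 25 = 5·5, which is composite.

n = 2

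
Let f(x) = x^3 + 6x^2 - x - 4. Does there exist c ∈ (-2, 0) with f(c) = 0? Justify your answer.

f(-2) = 14 and f(0) = -4, which have opposite signs.
Since f is a polynomial it is continuous on [-2, 0].
The Intermediate Value Theorem then guarantees some c ∈ (-2, 0) with f(c) = 0.

Yes, f has a root in the interval.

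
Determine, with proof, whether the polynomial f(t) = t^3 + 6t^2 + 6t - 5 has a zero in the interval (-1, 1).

Such a root exists.

f(-1) = -6 and f(1) = 8, which have opposite signs.
f is continuous everywhere (it is a polynomial), in particular on [-1, 1].
By the Intermediate Value Theorem f must vanish at some point of (-1, 1).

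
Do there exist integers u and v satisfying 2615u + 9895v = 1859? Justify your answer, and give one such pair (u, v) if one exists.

Any value of 2615u + 9895v is a multiple of gcd(2615, 9895) = 5.
But 1859 = 5·371 + 4, so 5 ∤ 1859.
So the equation is unsolvable over ℤ.

There are no such integers.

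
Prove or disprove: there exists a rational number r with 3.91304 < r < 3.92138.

Look for a denominator N such that an integer falls strictly between N·3.91304 and N·3.92138. N = 12 works: 12·3.91304 = 46.95648 < 47 < 47.05656 = 12·3.92138.
Hence 47/12 is a rational number with 3.91304 < 47/12 < 3.92138.

r = 47/12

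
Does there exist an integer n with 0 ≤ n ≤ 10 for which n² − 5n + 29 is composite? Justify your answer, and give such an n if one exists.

At n = 1: 1² − 5·1 + 29 = 25 = 5·5, which is composite.

n = 1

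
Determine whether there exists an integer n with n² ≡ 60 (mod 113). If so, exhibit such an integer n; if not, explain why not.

n = 25 works: 25² = 625, and 625 − 60 = 565 = 5·113.

n = 25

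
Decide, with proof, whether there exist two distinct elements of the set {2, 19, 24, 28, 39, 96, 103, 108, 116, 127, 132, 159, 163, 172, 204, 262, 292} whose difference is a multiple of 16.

The pair (19, 163) works.

Reduce each element mod 16: 2↦2, 19↦3, 24↦8, 28↦12, 39↦7, 96↦0, 103↦7, 108↦12, 116↦4, 127↦15, 132↦4, 159↦15, 163↦3, 172↦12, 204↦12, 262↦6, 292↦4. The residue 3 repeats (at 19 and 163), and 163 − 19 = 144 = 9·16.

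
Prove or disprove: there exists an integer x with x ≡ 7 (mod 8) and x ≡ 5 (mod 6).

x = 23

The moduli are not coprime: gcd(8, 6) = 2. Compatibility requires 2 ∣ (5 − 7) = -2, which holds, so solutions exist.
The integers ≡ 7 (mod 8) are 7, 15, 23, …; their remainders mod 6 are 1, 3, 5, so x = 23 is the first that is ≡ 5 (mod 6).
Check: 23 mod 8 = 7, 23 mod 6 = 5. ✓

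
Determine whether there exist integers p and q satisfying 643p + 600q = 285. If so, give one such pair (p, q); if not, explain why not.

p = 495, q = -530

643 and 600 are coprime, so 643p + 600q ranges over all of ℤ.
Euclidean algorithm: 643 = 1·600 + 43, 600 = 13·43 + 41, 43 = 1·41 + 2, 41 = 20·2 + 1, 2 = 2·1 + 0.
Unwinding: 1 = 41 − 20·2 = 41 − 20·(43 − 1·41) = −20·43 + 21·41 = −20·43 + 21·(600 − 13·43) = 21·600 − 293·43 = 21·600 − 293·(643 − 1·600) = −293·643 + 314·600, i.e. 643·(-293) + 600·314 = 1.
Scaling by 285 gives the particular solution (p, q) = (-83505, 89490).
Adding 140·600 to p and subtracting 140·643 from q gives the tidier solution (495, -530).
Indeed 643·495 + 600·(-530) = 318285 − 318000 = 285.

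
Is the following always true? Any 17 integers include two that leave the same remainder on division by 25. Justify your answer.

Take the 17 consecutive integers 117, 118, …, 133: their residues mod 25 are all distinct because 17 ≤ 25.
Hence this collection has no pair with equal remainders mod 25, disproving the claim.

No; for instance {117, 118, 119, 120, 121, 122, 123, 124, 125, 126, 127, 128, 129, 130, 131, 132, 133} is a counterexample.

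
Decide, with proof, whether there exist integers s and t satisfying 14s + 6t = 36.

Every value of 14s + 6t is a multiple of gcd(14, 6) = 2; since 2 ∣ 36, solutions exist.
Dividing through by 2 reduces the equation to 7s + 3t = 18.
Euclidean algorithm: 7 = 2·3 + 1, 3 = 3·1 + 0.
Working back up the chain: 1 = 7 − 2·3. So 7·1 + 3·(-2) = 1.
Scaling by 18 gives the particular solution (s, t) = (18, -36).
The general solution is s = 18 + 3k, t = -36 − 7k; taking k = -6 gives the smaller pair s = 0, t = 6.
Check: 14·0 + 6·6 = 0 + 36 = 36. ✓

s = 0, t = 6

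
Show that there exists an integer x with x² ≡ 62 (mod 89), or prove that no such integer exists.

Apply Euler's criterion with the prime 89: 62 is a quadratic residue iff 62^44 ≡ 1 (mod 89), and a non-residue iff it is ≡ −1.
Repeated squaring mod 89: 62^2 = 3844 ≡ 17; 62^4 ≡ 17² = 289 ≡ 22; 62^8 ≡ 22² = 484 ≡ 39; 62^16 ≡ 39² = 1521 ≡ 8; 62^32 ≡ 8² = 64 ≡ 64.
Since 44 = 32 + 8 + 4, 62^44 ≡ 64 · 39 · 22; multiplying out mod 89: 64·39 = 2496 ≡ 4, then 4·22 = 88 ≡ 88. Thus 62^44 ≡ 88 ≡ −1 (mod 89).
By Euler's criterion 62 is a quadratic non-residue mod 89: no x satisfies x² ≡ 62 (mod 89).

There is no such integer.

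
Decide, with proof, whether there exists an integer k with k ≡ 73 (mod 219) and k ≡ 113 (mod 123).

Both moduli are multiples of 3 = gcd(219, 123), so any solution would satisfy k ≡ 73 and k ≡ 113 modulo 3 simultaneously.
But 73 mod 3 = 1 while 113 mod 3 = 2, a contradiction.
Therefore no such k exists.

No such integer exists.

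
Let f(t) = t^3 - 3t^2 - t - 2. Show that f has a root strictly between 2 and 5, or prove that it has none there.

f(2) = -8 and f(5) = 43, which have opposite signs.
f is continuous everywhere (it is a polynomial), in particular on [2, 5].
By the Intermediate Value Theorem, f takes the value 0 somewhere in the open interval.

Yes, f has a root in the interval.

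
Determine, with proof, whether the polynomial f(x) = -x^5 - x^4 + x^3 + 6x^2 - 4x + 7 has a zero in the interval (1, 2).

Yes, f has a root in the interval.

f(1) = 8 and f(2) = -17, which have opposite signs.
As a polynomial, f is continuous on every closed interval.
By the Intermediate Value Theorem, f takes the value 0 somewhere in the open interval.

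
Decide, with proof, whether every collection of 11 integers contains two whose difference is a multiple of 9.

There are exactly 9 possible remainders on division by 9.
Placing 11 integers into 9 classes, some class receives at least two — say a and b.
Their difference a − b is then a multiple of 9.

Yes.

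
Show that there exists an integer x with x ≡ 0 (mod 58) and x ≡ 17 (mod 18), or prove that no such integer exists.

No, no such integer exists.

Both moduli are multiples of 2 = gcd(58, 18), so any solution would satisfy x ≡ 0 and x ≡ 17 modulo 2 simultaneously.
However 0 ≡ 0 and 17 ≡ 1 (mod 2), and 0 ≠ 1.
Therefore no such x exists.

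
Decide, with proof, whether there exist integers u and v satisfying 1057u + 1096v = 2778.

u = 266, v = -254

Since gcd(1057, 1096) = 1, every integer is an integer combination of 1057 and 1096.
Euclidean algorithm: 1096 = 1·1057 + 39, 1057 = 27·39 + 4, 39 = 9·4 + 3, 4 = 1·3 + 1, 3 = 3·1 + 0.
Unwinding: 1 = 4 − 1·3 = 4 − (39 − 9·4) = −39 + 10·4 = −39 + 10·(1057 − 27·39) = 10·1057 − 271·39 = 10·1057 − 271·(1096 − 1·1057) = −271·1096 + 281·1057, i.e. 1057·281 + 1096·(-271) = 1.
Scaling by 2778 gives the particular solution (u, v) = (780618, -752838).
Subtracting 712·1096 from u and adding 712·1057 to v gives the tidier solution (266, -254).
Check: 1057·266 + 1096·(-254) = 281162 − 278384 = 2778. ✓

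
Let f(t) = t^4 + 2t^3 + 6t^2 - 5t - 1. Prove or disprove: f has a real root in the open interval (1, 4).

The endpoint values f(1) = 3 and f(4) = 459 are both positive. Claim: f(t) > 0 for every t in (1, 4).
Substitute t = 1 + u, where 0 < u < 3 on the interval. Expanding, f(1 + u) = u^4 + 6u^3 + 18u^2 + 17u + 3.
The nonzero coefficients here are all positive, so for u > 0 every term is positive (or zero), and the constant term 3 is strictly positive.
Therefore f(t) > 0 throughout (1, 4), and f has no zero there.

No such root exists.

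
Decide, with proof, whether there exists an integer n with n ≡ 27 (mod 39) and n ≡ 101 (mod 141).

Reduce both congruences modulo 3, which divides 39 and 141: they say n ≡ 27 (mod 3) and n ≡ 101 (mod 3).
But 27 mod 3 = 0 while 101 mod 3 = 2, a contradiction.
Therefore no such n exists.

No, no such integer exists.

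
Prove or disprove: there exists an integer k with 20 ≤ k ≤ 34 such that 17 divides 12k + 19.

Try k = 31: 12·31 + 19 = 391 = 23·17, which is divisible by 17.

k = 31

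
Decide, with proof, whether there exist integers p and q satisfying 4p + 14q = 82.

p = 3, q = 5

gcd(4, 14) = 2, and 2 divides 82, so integer solutions exist.
Dividing through by 2 reduces the equation to 2p + 7q = 41.
Dividing repeatedly: 7 = 3·2 + 1, 2 = 2·1 + 0.
Working back up the chain: 1 = 7 − 3·2. So 2·(-3) + 7·1 = 1.
Scaling by 41 gives the particular solution (p, q) = (-123, 41).
Adding 18·7 to p and subtracting 18·2 from q gives the tidier solution (3, 5).
Check: 4·3 + 14·5 = 12 + 70 = 82. ✓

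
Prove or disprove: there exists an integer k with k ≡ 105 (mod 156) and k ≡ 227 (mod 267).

Both moduli are multiples of 3 = gcd(156, 267), so any solution would satisfy k ≡ 105 and k ≡ 227 modulo 3 simultaneously.
But 105 mod 3 = 0 while 227 mod 3 = 2, a contradiction.
Hence the system has no solution.

There is no such integer.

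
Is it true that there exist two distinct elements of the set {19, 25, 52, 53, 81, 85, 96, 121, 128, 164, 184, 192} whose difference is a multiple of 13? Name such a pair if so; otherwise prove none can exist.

There is no such pair.

Reduce each element modulo 13: 19↦6, 25↦12, 52↦0, 53↦1, 81↦3, 85↦7, 96↦5, 121↦4, 128↦11, 164↦8, 184↦2, 192↦10.
All 12 residues are distinct, so no two elements differ by a multiple of 13.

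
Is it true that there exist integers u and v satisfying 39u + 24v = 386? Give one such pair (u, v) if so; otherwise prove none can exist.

No, no such integers exist.

Both 39 and 24 are divisible by gcd(39, 24) = 3, hence so is any combination 39u + 24v.
But 386 is not a multiple of 3 (it leaves remainder 2).
So the equation is unsolvable over ℤ.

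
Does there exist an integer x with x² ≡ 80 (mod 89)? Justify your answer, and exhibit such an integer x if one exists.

x = 76

x = 76 works: 76² = 5776, and 5776 − 80 = 5696 = 64·89.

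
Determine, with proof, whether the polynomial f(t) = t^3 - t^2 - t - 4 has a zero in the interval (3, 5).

The endpoint values f(3) = 11 and f(5) = 91 are both positive. Claim: f(t) > 0 for every t in (3, 5).
Shift to the endpoint 3: with t = 3 + u (0 < u < 2), one computes f(3 + u) = u^3 + 8u^2 + 20u + 11.
The nonzero coefficients here are all positive, so for u > 0 every term is positive (or zero), and the constant term 11 is strictly positive.
So f is strictly positive on (3, 5); no root exists in the interval.

f has no root in that interval.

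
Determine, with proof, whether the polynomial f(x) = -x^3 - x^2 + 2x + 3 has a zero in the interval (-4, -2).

f has no root in that interval.

The endpoint values f(-4) = 43 and f(-2) = 3 are both positive. Claim: f(x) > 0 for every x in (-4, -2).
Shift to the endpoint -2: with x = -2 − u (0 < u < 2), one computes f(-2 − u) = u^3 + 5u^2 + 6u + 3.
The nonzero coefficients here are all positive, so for u > 0 every term is positive (or zero), and the constant term 3 is strictly positive.
Therefore f(x) > 0 throughout (-4, -2), and f has no zero there.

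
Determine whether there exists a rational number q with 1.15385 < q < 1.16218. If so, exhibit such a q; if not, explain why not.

q = 22/19

Multiplying by 19: 19·1.15385 = 21.92315 and 19·1.16218 = 22.08142, so the integer 22 lies strictly between them.
So q = 22/19 works: it is a ratio of integers, and dividing 19·1.15385 < 22 < 19·1.16218 through by 19 gives 1.15385 < 22/19 < 1.16218.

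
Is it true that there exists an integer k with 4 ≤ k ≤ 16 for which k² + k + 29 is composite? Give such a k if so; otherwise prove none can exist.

At k = 16: 16² + 16 + 29 = 301 = 7·43, which is composite.

k = 16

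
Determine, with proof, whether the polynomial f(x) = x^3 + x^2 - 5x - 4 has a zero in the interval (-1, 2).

f(-1) = 1 and f(2) = -2, which have opposite signs.
Since f is a polynomial it is continuous on [-1, 2].
By the Intermediate Value Theorem f must vanish at some point of (-1, 2).

Such a root exists.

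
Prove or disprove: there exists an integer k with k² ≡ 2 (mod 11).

No, no such integer exists.

Computing k² mod 11 for k = 0, 1, …, 5 (enough, by the symmetry k ↦ 11 − k) gives 0, 1, 4, 9, 5, 3.
So the quadratic residues mod 11 are {0, 1, 3, 4, 5, 9}, and 2 is not among them.
Hence no integer k has k² ≡ 2 (mod 11).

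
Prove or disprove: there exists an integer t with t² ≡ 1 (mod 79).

Take t = 78. Then 78² = 6084 = 77·79 + 1, so 78² ≡ 1 (mod 79).

t = 78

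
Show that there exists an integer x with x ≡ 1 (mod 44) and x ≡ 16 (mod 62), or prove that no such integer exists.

There is no such integer.

Both moduli are multiples of 2 = gcd(44, 62), so any solution would satisfy x ≡ 1 and x ≡ 16 modulo 2 simultaneously.
However 1 ≡ 1 and 16 ≡ 0 (mod 2), and 1 ≠ 0.
Therefore no such x exists.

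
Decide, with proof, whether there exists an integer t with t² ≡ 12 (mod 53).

Apply Euler's criterion with the prime 53: 12 is a quadratic residue iff 12^26 ≡ 1 (mod 53), and a non-residue iff it is ≡ −1.
Squaring successively (mod 53): 12^2 = 144 ≡ 38; 12^4 ≡ 38² = 1444 ≡ 13; 12^8 ≡ 13² = 169 ≡ 10; 12^16 ≡ 10² = 100 ≡ 47.
Since 26 = 16 + 8 + 2, 12^26 ≡ 47 · 10 · 38; multiplying out mod 53: 47·10 = 470 ≡ 46, then 46·38 = 1748 ≡ 52. Thus 12^26 ≡ 52 ≡ −1 (mod 53).
By Euler's criterion 12 is a quadratic non-residue mod 53: no t satisfies t² ≡ 12 (mod 53).

There is no such integer.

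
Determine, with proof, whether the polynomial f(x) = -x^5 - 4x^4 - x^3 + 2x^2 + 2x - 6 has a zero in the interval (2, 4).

f(2) = -98 and f(4) = -2078, both negative, so a sign-change argument is unavailable; we show f keeps this sign on the whole interval.
Shift to the endpoint 2: with x = 2 + u (0 < u < 2), one computes f(2 + u) = -u^5 - 14u^4 - 73u^3 - 180u^2 - 210u - 98.
All 6 nonzero coefficients of this polynomial in u are negative; hence for u > 0 the value is a sum of negative terms (the constant -98 among them).
So f is strictly negative on (2, 4); no root exists in the interval.

No such root exists.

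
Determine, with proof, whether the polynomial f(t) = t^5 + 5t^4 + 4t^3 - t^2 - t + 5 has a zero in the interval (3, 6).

f has no root in that interval.

f(3) = 749 and f(6) = 15083, both positive, so a sign-change argument is unavailable; we show f keeps this sign on the whole interval.
Shift to the endpoint 3: with t = 3 + u (0 < u < 3), one computes f(3 + u) = u^5 + 20u^4 + 154u^3 + 575u^2 + 1046u + 749.
All 6 nonzero coefficients of this polynomial in u are positive; hence for u > 0 the value is a sum of positive terms (the constant 749 among them).
Therefore f(t) > 0 throughout (3, 6), and f has no zero there.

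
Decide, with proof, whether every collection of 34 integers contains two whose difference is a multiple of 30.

There are exactly 30 possible remainders on division by 30.
With 34 integers and only 30 classes, the pigeonhole principle forces two of them, say a and b, into the same class.
Then a ≡ b (mod 30), i.e. 30 ∣ (a − b).

True.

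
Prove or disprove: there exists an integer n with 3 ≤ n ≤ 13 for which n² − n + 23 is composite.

At n = 4: 4² − 4 + 23 = 35 = 5·7, which is composite.

n = 4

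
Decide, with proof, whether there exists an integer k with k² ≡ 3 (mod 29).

No, no such integer exists.

29 is prime, so by Euler's criterion 3 is a square mod 29 iff 3^((29−1)/2) = 3^14 ≡ 1 (mod 29).
Repeated squaring mod 29: 3^2 = 9 ≡ 9; 3^4 ≡ 9² = 81 ≡ 23; 3^8 ≡ 23² = 529 ≡ 7.
Since 14 = 8 + 4 + 2, 3^14 ≡ 7 · 23 · 9; multiplying out mod 29: 7·23 = 161 ≡ 16, then 16·9 = 144 ≡ 28. Thus 3^14 ≡ 28 ≡ −1 (mod 29).
The value −1 means 3 is a non-residue modulo 29, so k² ≡ 3 (mod 29) is impossible.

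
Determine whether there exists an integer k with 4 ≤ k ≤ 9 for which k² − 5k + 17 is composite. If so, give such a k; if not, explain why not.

No, no such integer k in that range exists.

The values for k = 4, 5, …, 9 are 13, 17, 23, 31, 41, 53, and each of these is prime.
So no value in the range makes the expression composite.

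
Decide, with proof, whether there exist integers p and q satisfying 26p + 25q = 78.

26 and 25 are coprime, so 26p + 25q ranges over all of ℤ.
Euclidean algorithm: 26 = 1·25 + 1, 25 = 25·1 + 0.
Back-substituting, 1 = 26 − 1·25; that is, 26·1 + 25·(-1) = 1.
Multiplying through by 78: p = 1·78 = 78, q = (-1)·78 = -78 is a solution.
Subtracting 3·25 from p and adding 3·26 to q gives the tidier solution (3, 0).
Indeed 26·3 + 25·0 = 78 + 0 = 78.

p = 3, q = 0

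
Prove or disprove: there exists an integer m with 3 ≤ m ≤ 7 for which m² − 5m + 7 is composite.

At m = 7: 7² − 5·7 + 7 = 21 = 3·7, which is composite.

m = 7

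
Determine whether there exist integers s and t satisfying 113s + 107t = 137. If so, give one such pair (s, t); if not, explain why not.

s = 5, t = -4

Since gcd(113, 107) = 1, every integer is an integer combination of 113 and 107.
Run the Euclidean algorithm on 113 and 107: 113 = 1·107 + 6, 107 = 17·6 + 5, 6 = 1·5 + 1, 5 = 5·1 + 0.
Unwinding: 1 = 6 − 1·5 = 6 − (107 − 17·6) = −107 + 18·6 = −107 + 18·(113 − 1·107) = 18·113 − 19·107, i.e. 113·18 + 107·(-19) = 1.
Multiplying through by 137: s = 18·137 = 2466, t = (-19)·137 = -2603 is a solution.
The general solution is s = 2466 + 107k, t = -2603 − 113k; taking k = -23 gives the smaller pair s = 5, t = -4.
Indeed 113·5 + 107·(-4) = 565 − 428 = 137.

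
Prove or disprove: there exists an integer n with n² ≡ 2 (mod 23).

n = 18 works: 18² = 324, and 324 − 2 = 322 = 14·23.

n = 18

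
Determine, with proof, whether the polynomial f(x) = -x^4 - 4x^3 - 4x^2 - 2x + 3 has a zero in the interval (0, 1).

f(0) = 3 and f(1) = -8, which have opposite signs.
As a polynomial, f is continuous on every closed interval.
By the Intermediate Value Theorem f must vanish at some point of (0, 1).

Such a root exists.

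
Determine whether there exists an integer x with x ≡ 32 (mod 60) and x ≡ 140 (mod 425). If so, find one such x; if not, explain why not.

Both moduli are multiples of 5 = gcd(60, 425), so any solution would satisfy x ≡ 32 and x ≡ 140 modulo 5 simultaneously.
But 32 mod 5 = 2 while 140 mod 5 = 0, a contradiction.
Therefore no such x exists.

No such integer exists.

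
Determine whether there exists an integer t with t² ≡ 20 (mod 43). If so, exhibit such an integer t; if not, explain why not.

There is no such integer.

Apply Euler's criterion with the prime 43: 20 is a quadratic residue iff 20^21 ≡ 1 (mod 43), and a non-residue iff it is ≡ −1.
Repeated squaring mod 43: 20^2 = 400 ≡ 13; 20^4 ≡ 13² = 169 ≡ 40; 20^8 ≡ 40² = 1600 ≡ 9; 20^16 ≡ 9² = 81 ≡ 38.
Since 21 = 16 + 4 + 1, 20^21 ≡ 38 · 40 · 20; multiplying out mod 43: 38·40 = 1520 ≡ 15, then 15·20 = 300 ≡ 42. Thus 20^21 ≡ 42 ≡ −1 (mod 43).
By Euler's criterion 20 is a quadratic non-residue mod 43: no t satisfies t² ≡ 20 (mod 43).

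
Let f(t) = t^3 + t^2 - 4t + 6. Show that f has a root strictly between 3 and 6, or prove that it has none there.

The endpoint values f(3) = 30 and f(6) = 234 are both positive. Claim: f(t) > 0 for every t in (3, 6).
Shift to the endpoint 3: with t = 3 + u (0 < u < 3), one computes f(3 + u) = u^3 + 10u^2 + 29u + 30.
The nonzero coefficients here are all positive, so for u > 0 every term is positive (or zero), and the constant term 30 is strictly positive.
So f is strictly positive on (3, 6); no root exists in the interval.

No.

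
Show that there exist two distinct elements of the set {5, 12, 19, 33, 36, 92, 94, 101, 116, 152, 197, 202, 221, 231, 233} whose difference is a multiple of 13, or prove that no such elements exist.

Reduce each element mod 13: 5↦5, 12↦12, 19↦6, 33↦7, 36↦10, 92↦1, 94↦3, 101↦10, 116↦12, 152↦9, 197↦2, 202↦7, 221↦0, 231↦10, 233↦12. The residue 12 repeats (at 12 and 116), and 116 − 12 = 104 = 8·13.

Yes: 12 and 116.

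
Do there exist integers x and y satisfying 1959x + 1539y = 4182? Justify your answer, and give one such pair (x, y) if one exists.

Every value of 1959x + 1539y is a multiple of gcd(1959, 1539) = 3; since 3 ∣ 4182, solutions exist.
Dividing through by 3 reduces the equation to 653x + 513y = 1394.
Euclidean algorithm: 653 = 1·513 + 140, 513 = 3·140 + 93, 140 = 1·93 + 47, 93 = 1·47 + 46, 47 = 1·46 + 1, 46 = 46·1 + 0.
Back-substituting, 1 = 47 − 1·46 = 47 − (93 − 1·47) = −93 + 2·47 = −93 + 2·(140 − 1·93) = 2·140 − 3·93 = 2·140 − 3·(513 − 3·140) = −3·513 + 11·140 = −3·513 + 11·(653 − 1·513) = 11·653 − 14·513; that is, 653·11 + 513·(-14) = 1.
Multiplying through by 1394: x = 11·1394 = 15334, y = (-14)·1394 = -19516 is a solution.
Shifting by a multiple of (513, −653) keeps it a solution: x = 15334 − 29·513 = 457, y = -19516 + 29·653 = -579.
Indeed 1959·457 + 1539·(-579) = 895263 − 891081 = 4182.

x = 457, y = -579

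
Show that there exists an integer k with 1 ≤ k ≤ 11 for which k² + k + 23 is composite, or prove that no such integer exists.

At k = 8: 8² + 8 + 23 = 95 = 5·19, which is composite.

k = 8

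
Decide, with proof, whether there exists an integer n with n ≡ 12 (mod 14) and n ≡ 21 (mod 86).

No, no such integer exists.

Reduce both congruences modulo 2, which divides 14 and 86: they say n ≡ 12 (mod 2) and n ≡ 21 (mod 2).
But 12 mod 2 = 0 while 21 mod 2 = 1, a contradiction.
So no integer satisfies both congruences.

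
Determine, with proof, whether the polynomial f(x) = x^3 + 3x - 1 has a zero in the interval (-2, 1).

Yes, f has a root in the interval.

f(-2) = -15 and f(1) = 3, which have opposite signs.
Since f is a polynomial it is continuous on [-2, 1].
By the Intermediate Value Theorem, f takes the value 0 somewhere in the open interval.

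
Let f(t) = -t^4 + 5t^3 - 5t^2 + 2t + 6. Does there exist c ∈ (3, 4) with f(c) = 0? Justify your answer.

f(3) = 21 and f(4) = -2, which have opposite signs.
Since f is a polynomial it is continuous on [3, 4].
By the Intermediate Value Theorem f must vanish at some point of (3, 4).

Such a root exists.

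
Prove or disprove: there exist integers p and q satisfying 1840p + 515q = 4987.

gcd(1840, 515) = 5, so every integer of the form 1840p + 515q is a multiple of 5.
But 4987 = 5·997 + 2, so 5 ∤ 4987.
Hence no integers p, q satisfy the equation.

No, no such integers exist.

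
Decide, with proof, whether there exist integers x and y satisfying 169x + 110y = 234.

Since gcd(169, 110) = 1, every integer is an integer combination of 169 and 110.
Dividing repeatedly: 169 = 1·110 + 59, 110 = 1·59 + 51, 59 = 1·51 + 8, 51 = 6·8 + 3, 8 = 2·3 + 2, 3 = 1·2 + 1, 2 = 2·1 + 0.
Unwinding: 1 = 3 − 1·2 = 3 − (8 − 2·3) = −8 + 3·3 = −8 + 3·(51 − 6·8) = 3·51 − 19·8 = 3·51 − 19·(59 − 1·51) = −19·59 + 22·51 = −19·59 + 22·(110 − 1·59) = 22·110 − 41·59 = 22·110 − 41·(169 − 1·110) = −41·169 + 63·110, i.e. 169·(-41) + 110·63 = 1.
Times 234: 169·(-9594) + 110·14742 = 234, so (-9594, 14742) solves it.
The general solution is x = -9594 + 110k, y = 14742 − 169k; taking k = 88 gives the smaller pair x = 86, y = -130.
Indeed 169·86 + 110·(-130) = 14534 − 14300 = 234.

x = 86, y = -130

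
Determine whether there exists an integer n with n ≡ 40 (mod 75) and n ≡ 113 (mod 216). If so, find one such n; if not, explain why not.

Reduce both congruences modulo 3, which divides 75 and 216: they say n ≡ 40 (mod 3) and n ≡ 113 (mod 3).
But 40 mod 3 = 1 while 113 mod 3 = 2, a contradiction.
Therefore no such n exists.

No such integer exists.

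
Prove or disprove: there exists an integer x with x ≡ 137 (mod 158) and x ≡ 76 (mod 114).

No, no such integer exists.

Both moduli are multiples of 2 = gcd(158, 114), so any solution would satisfy x ≡ 137 and x ≡ 76 modulo 2 simultaneously.
These are incompatible: 137 − 76 = 61 is not divisible by 2.
Hence the system has no solution.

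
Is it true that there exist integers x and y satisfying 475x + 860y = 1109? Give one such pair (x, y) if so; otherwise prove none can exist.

No, no such integers exist.

Both 475 and 860 are divisible by gcd(475, 860) = 5, hence so is any combination 475x + 860y.
However 1109 leaves remainder 4 on division by 5.
Therefore 475x + 860y = 1109 has no solution in integers.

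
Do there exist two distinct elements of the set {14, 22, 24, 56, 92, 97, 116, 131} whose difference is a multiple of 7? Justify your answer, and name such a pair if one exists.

14 and 56 are such a pair.

14 mod 7 = 0 and 56 mod 7 = 0, so 56 − 14 = 42 = 6·7.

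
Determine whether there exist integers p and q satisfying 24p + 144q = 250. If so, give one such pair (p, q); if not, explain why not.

Both 24 and 144 are divisible by gcd(24, 144) = 24, hence so is any combination 24p + 144q.
But 250 is not a multiple of 24 (it leaves remainder 10).
Hence no integers p, q satisfy the equation.

No, no such integers exist.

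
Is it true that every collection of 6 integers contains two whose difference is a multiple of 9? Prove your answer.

No, the set {13, 14, 15, 16, 17, 18} is a counterexample.

Consider the 6 integers 13, 14, …, 18. They lie in distinct residue classes modulo 9, since 6 ≤ 9.
Any two of them differ by at most 5 < 9 and by at least 1, so no difference is a multiple of 9.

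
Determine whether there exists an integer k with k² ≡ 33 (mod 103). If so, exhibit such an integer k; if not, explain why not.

k = 62

Take k = 62. Then 62² = 3844 = 37·103 + 33, so 62² ≡ 33 (mod 103).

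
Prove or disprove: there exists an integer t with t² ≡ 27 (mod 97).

t = 30

t = 30 works: 30² = 900, and 900 − 27 = 873 = 9·97.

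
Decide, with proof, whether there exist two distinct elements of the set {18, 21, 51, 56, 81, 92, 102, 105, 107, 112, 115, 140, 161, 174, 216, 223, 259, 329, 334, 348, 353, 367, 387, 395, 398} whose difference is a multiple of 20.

18 and 398 are such a pair.

18 mod 20 = 18 and 398 mod 20 = 18, so 398 − 18 = 380 = 19·20.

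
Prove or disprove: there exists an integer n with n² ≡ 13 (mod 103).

n = 42

n = 42 works: 42² = 1764, and 1764 − 13 = 1751 = 17·103.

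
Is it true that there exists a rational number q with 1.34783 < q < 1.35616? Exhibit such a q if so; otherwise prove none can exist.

Scale by 17: the interval becomes (22.91311, 23.05472), which contains the integer 23.
So q = 23/17 works: it is a ratio of integers, and dividing 17·1.34783 < 23 < 17·1.35616 through by 17 gives 1.34783 < 23/17 < 1.35616.

q = 23/17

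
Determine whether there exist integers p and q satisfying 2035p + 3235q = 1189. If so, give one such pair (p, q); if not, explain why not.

Any value of 2035p + 3235q is a multiple of gcd(2035, 3235) = 5.
But 1189 = 5·237 + 4, so 5 ∤ 1189.
Therefore 2035p + 3235q = 1189 has no solution in integers.

No such integers exist.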